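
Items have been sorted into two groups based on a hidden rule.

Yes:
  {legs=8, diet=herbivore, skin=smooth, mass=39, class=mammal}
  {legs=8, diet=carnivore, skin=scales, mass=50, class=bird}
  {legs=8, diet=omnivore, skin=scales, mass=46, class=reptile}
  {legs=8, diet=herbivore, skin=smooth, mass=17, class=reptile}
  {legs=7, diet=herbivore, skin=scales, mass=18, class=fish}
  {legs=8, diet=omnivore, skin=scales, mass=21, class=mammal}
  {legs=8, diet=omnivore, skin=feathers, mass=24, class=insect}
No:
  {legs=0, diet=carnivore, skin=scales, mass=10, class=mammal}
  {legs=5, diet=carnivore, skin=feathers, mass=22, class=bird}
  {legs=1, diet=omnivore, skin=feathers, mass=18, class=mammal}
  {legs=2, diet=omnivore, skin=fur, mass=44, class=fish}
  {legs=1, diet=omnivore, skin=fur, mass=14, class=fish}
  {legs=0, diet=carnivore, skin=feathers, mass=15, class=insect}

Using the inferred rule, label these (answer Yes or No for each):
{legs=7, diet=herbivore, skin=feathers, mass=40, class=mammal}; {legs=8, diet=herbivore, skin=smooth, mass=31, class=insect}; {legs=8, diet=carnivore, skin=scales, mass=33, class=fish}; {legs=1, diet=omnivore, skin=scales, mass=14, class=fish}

The pattern is that an item is 'Yes' exactly when: legs ≥ 7.
{legs=7, diet=herbivore, skin=feathers, mass=40, class=mammal}: legs = 7 — has this property, so Yes. {legs=8, diet=herbivore, skin=smooth, mass=31, class=insect}: legs = 8 — has this property, so Yes. {legs=8, diet=carnivore, skin=scales, mass=33, class=fish}: legs = 8 — has this property, so Yes. {legs=1, diet=omnivore, skin=scales, mass=14, class=fish}: legs = 1 — does not pass, so No.

Yes, Yes, Yes, No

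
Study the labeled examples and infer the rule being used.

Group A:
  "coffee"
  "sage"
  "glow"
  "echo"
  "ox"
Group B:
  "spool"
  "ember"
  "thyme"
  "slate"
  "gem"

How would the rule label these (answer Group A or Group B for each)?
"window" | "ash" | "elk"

The pattern is that an item is 'Group A' exactly when: even length.
Group A: "window", since length 6.
Group B: "ash", since length 3.
Group B: "elk", since length 3.

Group A, Group B, Group B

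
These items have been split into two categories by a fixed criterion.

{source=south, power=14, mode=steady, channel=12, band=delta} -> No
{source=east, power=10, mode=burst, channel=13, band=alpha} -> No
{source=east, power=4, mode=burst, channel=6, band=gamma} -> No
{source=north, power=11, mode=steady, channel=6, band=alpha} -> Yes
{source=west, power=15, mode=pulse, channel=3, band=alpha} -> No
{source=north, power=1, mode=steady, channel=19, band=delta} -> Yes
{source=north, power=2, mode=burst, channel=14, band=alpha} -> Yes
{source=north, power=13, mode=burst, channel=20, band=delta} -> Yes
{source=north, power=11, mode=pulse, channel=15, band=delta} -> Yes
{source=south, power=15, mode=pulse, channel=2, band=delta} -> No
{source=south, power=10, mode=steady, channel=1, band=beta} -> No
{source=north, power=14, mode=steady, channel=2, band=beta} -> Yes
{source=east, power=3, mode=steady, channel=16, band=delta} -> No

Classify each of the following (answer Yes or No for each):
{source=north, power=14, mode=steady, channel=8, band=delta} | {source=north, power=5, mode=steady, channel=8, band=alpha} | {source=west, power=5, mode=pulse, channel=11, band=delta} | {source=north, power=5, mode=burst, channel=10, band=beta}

Yes, Yes, No, Yes

The simplest hypothesis consistent with all the labels is: source is north.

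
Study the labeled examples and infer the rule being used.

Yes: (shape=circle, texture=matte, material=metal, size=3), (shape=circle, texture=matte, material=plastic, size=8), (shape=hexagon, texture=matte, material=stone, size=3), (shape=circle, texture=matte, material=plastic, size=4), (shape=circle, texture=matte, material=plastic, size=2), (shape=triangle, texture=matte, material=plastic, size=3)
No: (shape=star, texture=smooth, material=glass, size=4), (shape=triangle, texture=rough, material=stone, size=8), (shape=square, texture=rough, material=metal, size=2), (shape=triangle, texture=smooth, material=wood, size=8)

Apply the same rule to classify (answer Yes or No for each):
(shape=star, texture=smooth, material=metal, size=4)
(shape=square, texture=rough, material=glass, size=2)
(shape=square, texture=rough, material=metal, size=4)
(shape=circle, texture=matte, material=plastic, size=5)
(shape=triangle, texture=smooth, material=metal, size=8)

The pattern is that an item is 'Yes' exactly when: texture is matte.

No, No, No, Yes, No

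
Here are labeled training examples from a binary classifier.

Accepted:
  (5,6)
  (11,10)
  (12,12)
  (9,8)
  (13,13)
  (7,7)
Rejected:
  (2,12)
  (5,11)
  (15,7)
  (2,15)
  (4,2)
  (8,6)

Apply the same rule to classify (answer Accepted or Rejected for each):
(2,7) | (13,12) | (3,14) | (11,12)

Rejected, Accepted, Rejected, Accepted

The simplest hypothesis consistent with all the labels is: |first − second| ≤ 1.
(2,7): |2−7| = 5, doesn't qualify → Rejected. (13,12): |13−12| = 1, fits → Accepted. (3,14): |3−14| = 11, doesn't qualify → Rejected. (11,12): |11−12| = 1, fits → Accepted.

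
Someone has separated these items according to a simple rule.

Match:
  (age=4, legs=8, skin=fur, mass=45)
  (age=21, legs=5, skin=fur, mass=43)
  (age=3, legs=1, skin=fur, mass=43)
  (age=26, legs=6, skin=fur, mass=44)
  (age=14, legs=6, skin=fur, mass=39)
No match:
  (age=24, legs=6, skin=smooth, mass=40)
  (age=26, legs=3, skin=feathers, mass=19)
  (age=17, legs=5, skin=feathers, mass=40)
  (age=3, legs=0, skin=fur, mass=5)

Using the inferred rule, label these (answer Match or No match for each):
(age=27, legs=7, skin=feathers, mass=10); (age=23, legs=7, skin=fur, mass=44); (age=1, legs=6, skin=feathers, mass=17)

No match, Match, No match

A rule that fits every label: skin is fur AND legs ≥ 1 — true of each 'Match' example, false of each 'No match' one.
(age=27, legs=7, skin=feathers, mass=10): skin is feathers, legs = 7, doesn't qualify → No match.
(age=23, legs=7, skin=fur, mass=44): skin is fur, legs = 7, fits → Match.
(age=1, legs=6, skin=feathers, mass=17): skin is feathers, legs = 6, doesn't qualify → No match.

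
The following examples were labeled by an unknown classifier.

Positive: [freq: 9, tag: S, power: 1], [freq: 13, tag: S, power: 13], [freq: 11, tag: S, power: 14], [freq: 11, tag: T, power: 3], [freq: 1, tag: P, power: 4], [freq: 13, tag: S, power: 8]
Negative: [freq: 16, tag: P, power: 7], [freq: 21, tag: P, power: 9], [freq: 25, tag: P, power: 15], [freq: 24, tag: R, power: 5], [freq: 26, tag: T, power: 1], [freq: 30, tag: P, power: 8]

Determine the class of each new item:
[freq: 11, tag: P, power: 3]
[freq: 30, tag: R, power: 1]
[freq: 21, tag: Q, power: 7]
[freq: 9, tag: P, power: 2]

Positive, Negative, Negative, Positive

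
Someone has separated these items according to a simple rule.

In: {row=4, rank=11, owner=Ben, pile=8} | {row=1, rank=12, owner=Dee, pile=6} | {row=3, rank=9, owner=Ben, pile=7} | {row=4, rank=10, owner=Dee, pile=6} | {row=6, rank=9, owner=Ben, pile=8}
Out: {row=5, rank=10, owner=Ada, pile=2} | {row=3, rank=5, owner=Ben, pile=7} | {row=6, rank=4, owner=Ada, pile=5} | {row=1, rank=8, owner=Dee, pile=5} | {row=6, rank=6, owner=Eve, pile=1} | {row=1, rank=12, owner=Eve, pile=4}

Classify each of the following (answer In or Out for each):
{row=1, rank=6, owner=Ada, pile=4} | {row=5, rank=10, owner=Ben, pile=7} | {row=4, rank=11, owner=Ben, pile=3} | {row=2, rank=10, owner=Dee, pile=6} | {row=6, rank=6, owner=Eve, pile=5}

Out, In, Out, In, Out

'In' ⟺ rank ≥ 6 AND pile ≥ 6.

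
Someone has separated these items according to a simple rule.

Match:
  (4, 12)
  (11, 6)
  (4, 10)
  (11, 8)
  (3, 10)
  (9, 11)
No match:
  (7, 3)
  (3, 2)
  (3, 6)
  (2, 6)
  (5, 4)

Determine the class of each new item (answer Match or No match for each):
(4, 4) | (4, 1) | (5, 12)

No match, No match, Match

All 'Match' examples share one property — sum ≥ 13 — and every 'No match' example lacks it.
No match: (4, 4), since 4+4 = 8.
No match: (4, 1), since 4+1 = 5.
Match: (5, 12), since 5+12 = 17.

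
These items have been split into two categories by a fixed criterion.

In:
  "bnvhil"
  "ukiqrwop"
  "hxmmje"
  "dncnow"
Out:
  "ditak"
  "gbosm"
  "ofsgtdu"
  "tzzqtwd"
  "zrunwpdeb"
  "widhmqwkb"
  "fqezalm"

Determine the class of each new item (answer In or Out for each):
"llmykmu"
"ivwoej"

Out, In

One predicate separates the groups cleanly: even length.
"llmykmu": Out (length 7).
"ivwoej": In (length 6).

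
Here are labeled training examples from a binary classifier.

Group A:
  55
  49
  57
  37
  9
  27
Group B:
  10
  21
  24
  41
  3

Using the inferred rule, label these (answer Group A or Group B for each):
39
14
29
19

Group A, Group B, Group A, Group A

Rule: digit sum ≥ 7. This holds for each 'Group A' example and fails for each 'Group B' one.
39 — digit sum 3+9 = 12, hence Group A. 14 — digit sum 1+4 = 5, hence Group B. 29 — digit sum 2+9 = 11, hence Group A. 19 — digit sum 1+9 = 10, hence Group A.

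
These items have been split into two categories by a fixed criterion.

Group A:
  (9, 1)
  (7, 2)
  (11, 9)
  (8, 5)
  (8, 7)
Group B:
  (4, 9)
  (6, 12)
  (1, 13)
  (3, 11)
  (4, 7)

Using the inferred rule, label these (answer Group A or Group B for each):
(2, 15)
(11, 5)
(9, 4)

Group B, Group A, Group A

A rule that fits every label: first > second — true of each 'Group A' example, false of each 'Group B' one.
(2, 15): Group B (2 < 15).
(11, 5): Group A (11 > 5).
(9, 4): Group A (9 > 4).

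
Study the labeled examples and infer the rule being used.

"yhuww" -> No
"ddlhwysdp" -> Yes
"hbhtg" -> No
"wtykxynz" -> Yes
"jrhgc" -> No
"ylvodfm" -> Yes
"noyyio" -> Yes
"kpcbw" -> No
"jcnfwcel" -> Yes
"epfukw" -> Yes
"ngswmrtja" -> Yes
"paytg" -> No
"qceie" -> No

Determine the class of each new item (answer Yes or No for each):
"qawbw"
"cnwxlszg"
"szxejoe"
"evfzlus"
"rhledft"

No, Yes, Yes, Yes, Yes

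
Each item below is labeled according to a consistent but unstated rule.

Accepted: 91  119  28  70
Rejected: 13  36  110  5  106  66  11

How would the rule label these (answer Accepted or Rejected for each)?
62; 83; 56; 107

Rejected, Rejected, Accepted, Rejected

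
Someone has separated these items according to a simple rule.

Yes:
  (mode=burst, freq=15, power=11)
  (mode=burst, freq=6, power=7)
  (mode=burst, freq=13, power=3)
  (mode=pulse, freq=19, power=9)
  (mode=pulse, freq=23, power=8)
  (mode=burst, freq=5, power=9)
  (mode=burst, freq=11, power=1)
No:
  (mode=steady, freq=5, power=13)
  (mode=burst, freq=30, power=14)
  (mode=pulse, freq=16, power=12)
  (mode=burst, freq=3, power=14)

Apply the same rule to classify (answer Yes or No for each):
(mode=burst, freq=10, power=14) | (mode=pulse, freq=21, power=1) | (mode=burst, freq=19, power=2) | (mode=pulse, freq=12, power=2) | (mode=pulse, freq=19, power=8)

No, Yes, Yes, Yes, Yes

The rule appears to be: power ≤ 11.
(mode=burst, freq=10, power=14): No (power = 14).
(mode=pulse, freq=21, power=1): Yes (power = 1).
(mode=burst, freq=19, power=2): Yes (power = 2).
(mode=pulse, freq=12, power=2): Yes (power = 2).
(mode=pulse, freq=19, power=8): Yes (power = 8).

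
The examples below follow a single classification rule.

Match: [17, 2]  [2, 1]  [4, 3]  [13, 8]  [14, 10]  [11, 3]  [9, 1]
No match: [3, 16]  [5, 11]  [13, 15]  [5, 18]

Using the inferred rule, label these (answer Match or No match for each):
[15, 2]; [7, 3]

All 'Match' examples share one property — first > second — and every 'No match' example lacks it.
[15, 2]: 15 > 2, satisfies this → Match.
[7, 3]: 7 > 3, satisfies this → Match.

Match, Match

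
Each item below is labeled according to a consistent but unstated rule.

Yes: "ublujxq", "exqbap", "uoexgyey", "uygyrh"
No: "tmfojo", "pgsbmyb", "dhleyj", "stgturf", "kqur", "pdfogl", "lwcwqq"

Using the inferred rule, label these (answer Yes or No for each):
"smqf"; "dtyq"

Every 'Yes' example satisfies: starts with a vowel. None of the 'No' examples do.

No, No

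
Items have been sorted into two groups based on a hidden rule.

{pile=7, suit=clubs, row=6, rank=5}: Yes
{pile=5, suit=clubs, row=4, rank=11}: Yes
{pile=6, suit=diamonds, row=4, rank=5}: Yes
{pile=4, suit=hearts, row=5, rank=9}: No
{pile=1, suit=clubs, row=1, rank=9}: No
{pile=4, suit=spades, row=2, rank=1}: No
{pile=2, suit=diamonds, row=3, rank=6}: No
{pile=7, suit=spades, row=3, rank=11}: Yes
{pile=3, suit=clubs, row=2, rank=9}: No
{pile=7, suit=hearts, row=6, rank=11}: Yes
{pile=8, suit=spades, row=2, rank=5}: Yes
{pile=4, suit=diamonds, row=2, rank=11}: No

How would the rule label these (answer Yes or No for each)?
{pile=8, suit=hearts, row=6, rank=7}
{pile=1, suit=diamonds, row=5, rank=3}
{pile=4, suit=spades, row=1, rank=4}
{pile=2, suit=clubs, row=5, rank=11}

Yes, No, No, No

'Yes' ⟺ pile ≥ 5.
{pile=8, suit=hearts, row=6, rank=7} → pile = 8 → Yes.
{pile=1, suit=diamonds, row=5, rank=3} → pile = 1 → No.
{pile=4, suit=spades, row=1, rank=4} → pile = 4 → No.
{pile=2, suit=clubs, row=5, rank=11} → pile = 2 → No.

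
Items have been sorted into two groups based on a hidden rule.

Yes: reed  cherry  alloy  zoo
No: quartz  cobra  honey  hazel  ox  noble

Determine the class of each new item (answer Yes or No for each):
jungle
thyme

No, No

The common property of the 'Yes' items is: has a double letter. No 'No' item has it.
jungle: No (no doubled letter).
thyme: No (no doubled letter).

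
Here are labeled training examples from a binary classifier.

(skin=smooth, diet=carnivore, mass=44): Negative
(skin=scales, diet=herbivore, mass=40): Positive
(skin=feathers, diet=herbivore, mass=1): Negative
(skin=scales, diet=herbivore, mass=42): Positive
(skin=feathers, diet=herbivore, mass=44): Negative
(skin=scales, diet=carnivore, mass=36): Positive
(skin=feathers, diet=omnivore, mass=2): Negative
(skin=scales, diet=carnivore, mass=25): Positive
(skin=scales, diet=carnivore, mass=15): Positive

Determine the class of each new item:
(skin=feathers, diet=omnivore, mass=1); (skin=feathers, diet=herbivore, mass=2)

Negative, Negative

All 'Positive' examples share one property — skin is scales — and every 'Negative' example lacks it.
(skin=feathers, diet=omnivore, mass=1): skin is feathers, doesn't qualify → Negative.
(skin=feathers, diet=herbivore, mass=2): skin is feathers, doesn't qualify → Negative.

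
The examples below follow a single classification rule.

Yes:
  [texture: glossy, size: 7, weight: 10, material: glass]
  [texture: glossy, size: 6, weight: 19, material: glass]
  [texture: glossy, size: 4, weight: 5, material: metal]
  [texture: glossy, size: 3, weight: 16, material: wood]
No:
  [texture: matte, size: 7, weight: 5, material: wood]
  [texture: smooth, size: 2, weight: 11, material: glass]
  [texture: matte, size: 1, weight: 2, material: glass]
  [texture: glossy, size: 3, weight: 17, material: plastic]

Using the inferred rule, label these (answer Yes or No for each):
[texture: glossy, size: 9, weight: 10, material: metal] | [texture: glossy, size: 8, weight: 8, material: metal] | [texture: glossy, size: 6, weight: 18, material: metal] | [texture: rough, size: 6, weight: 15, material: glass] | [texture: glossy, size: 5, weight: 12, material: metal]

A rule that fits every label: texture is glossy AND weight ≠ 17 — true of each 'Yes' example, false of each 'No' one.
[texture: glossy, size: 9, weight: 10, material: metal]: Yes (texture is glossy, weight = 10).
[texture: glossy, size: 8, weight: 8, material: metal]: Yes (texture is glossy, weight = 8).
[texture: glossy, size: 6, weight: 18, material: metal]: Yes (texture is glossy, weight = 18).
[texture: rough, size: 6, weight: 15, material: glass]: No (texture is rough, weight = 15).
[texture: glossy, size: 5, weight: 12, material: metal]: Yes (texture is glossy, weight = 12).

Yes, Yes, Yes, No, Yes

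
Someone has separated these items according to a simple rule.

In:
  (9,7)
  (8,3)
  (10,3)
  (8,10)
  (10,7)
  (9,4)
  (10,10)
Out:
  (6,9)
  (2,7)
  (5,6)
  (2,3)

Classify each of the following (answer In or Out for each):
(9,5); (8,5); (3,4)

The classifier is using: first ≥ 7.
(9,5): In (first 9). (8,5): In (first 8). (3,4): Out (first 3).

In, In, Out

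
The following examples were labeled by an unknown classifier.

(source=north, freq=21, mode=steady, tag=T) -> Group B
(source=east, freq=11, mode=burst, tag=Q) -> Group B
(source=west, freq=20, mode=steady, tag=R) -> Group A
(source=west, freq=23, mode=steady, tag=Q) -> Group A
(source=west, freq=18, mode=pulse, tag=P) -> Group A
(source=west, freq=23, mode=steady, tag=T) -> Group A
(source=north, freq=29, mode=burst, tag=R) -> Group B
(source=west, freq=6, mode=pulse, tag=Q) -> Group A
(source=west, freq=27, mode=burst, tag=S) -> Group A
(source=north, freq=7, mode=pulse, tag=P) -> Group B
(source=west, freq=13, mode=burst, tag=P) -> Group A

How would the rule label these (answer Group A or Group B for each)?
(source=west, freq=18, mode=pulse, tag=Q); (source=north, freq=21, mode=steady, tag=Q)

Group A, Group B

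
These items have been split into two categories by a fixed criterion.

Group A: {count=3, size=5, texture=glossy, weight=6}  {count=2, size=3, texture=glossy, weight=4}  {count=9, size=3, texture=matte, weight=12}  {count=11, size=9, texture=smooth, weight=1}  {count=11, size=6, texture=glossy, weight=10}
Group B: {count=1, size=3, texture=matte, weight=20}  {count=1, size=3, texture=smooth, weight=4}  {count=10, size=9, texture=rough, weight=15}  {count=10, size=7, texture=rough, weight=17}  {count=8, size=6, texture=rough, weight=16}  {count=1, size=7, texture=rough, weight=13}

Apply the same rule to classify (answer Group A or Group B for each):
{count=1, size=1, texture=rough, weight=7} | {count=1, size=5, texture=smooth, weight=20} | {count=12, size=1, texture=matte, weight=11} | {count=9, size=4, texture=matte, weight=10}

Group B, Group B, Group A, Group A

The common property of the 'Group A' items is: count ≥ 2 AND weight ≤ 12. No 'Group B' item has it.
{count=1, size=1, texture=rough, weight=7}: Group B (count = 1, weight = 7).
{count=1, size=5, texture=smooth, weight=20}: Group B (count = 1, weight = 20).
{count=12, size=1, texture=matte, weight=11}: Group A (count = 12, weight = 11).
{count=9, size=4, texture=matte, weight=10}: Group A (count = 9, weight = 10).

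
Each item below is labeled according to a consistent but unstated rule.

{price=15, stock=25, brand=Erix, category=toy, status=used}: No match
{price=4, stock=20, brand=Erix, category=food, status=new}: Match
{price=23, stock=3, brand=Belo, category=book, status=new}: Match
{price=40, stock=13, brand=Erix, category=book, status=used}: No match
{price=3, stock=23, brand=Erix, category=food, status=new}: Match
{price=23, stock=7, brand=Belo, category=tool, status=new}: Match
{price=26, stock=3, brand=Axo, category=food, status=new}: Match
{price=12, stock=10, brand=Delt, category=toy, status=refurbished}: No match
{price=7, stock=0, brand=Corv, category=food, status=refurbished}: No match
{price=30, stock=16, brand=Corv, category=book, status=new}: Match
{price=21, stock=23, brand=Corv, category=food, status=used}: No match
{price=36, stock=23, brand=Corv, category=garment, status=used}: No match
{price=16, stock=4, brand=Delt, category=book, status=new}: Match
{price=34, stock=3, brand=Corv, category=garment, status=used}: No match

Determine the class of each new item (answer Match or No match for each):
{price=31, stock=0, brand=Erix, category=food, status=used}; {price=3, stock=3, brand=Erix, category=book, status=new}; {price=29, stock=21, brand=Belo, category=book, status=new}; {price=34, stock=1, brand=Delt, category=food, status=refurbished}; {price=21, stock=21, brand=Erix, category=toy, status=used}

No match, Match, Match, No match, No match

All 'Match' examples share one property — status is new — and every 'No match' example lacks it.
No match: {price=31, stock=0, brand=Erix, category=food, status=used}, since status is used. Match: {price=3, stock=3, brand=Erix, category=book, status=new}, since status is new. Match: {price=29, stock=21, brand=Belo, category=book, status=new}, since status is new. No match: {price=34, stock=1, brand=Delt, category=food, status=refurbished}, since status is refurbished. No match: {price=21, stock=21, brand=Erix, category=toy, status=used}, since status is used.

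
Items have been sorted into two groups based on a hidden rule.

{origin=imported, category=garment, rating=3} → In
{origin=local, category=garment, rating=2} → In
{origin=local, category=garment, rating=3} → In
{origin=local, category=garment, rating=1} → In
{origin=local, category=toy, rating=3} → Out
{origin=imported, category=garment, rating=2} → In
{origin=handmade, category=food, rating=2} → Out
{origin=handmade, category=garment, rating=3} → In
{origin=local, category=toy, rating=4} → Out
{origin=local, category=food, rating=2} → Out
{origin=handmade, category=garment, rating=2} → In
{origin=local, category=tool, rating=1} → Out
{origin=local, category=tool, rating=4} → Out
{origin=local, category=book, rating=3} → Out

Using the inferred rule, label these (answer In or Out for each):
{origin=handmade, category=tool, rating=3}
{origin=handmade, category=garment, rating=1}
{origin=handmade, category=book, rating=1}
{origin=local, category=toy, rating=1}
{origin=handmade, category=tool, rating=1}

Out, In, Out, Out, Out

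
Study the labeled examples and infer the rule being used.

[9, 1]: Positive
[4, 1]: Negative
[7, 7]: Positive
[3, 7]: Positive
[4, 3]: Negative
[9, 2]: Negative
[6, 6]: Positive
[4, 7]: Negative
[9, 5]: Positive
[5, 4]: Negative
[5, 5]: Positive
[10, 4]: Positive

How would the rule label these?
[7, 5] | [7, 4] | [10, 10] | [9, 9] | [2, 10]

Positive, Negative, Positive, Positive, Positive

The distinguishing property — sum is even — holds for all the 'Positive' cases and none of the 'Negative' cases.
[7, 5]: 7+5 = 12, has this property → Positive. [7, 4]: 7+4 = 11, fails this test → Negative. [10, 10]: 10+10 = 20, has this property → Positive. [9, 9]: 9+9 = 18, has this property → Positive. [2, 10]: 2+10 = 12, has this property → Positive.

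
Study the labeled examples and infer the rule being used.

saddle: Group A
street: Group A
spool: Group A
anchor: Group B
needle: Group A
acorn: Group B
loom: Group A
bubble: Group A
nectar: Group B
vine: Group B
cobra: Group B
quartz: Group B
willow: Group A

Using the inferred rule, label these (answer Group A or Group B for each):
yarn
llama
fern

Rule: has a double letter. This holds for each 'Group A' example and fails for each 'Group B' one.
yarn: no doubled letter, does not pass → Group B. llama: 'll' doubled, checks out → Group A. fern: no doubled letter, does not pass → Group B.

Group B, Group A, Group B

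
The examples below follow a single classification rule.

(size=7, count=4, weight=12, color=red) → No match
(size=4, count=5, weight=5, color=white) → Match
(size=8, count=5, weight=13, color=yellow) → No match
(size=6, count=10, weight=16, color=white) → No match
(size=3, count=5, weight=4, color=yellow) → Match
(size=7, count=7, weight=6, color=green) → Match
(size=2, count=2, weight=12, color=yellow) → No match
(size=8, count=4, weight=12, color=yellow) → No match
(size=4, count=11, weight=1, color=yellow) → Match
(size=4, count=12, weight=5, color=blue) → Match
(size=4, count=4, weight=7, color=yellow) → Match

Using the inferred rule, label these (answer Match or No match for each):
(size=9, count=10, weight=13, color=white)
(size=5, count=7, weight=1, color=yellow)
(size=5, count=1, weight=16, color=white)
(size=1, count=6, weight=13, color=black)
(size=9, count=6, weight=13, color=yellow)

The classifier is using: weight ≤ 7.
(size=9, count=10, weight=13, color=white) — weight = 13, hence No match. (size=5, count=7, weight=1, color=yellow) — weight = 1, hence Match. (size=5, count=1, weight=16, color=white) — weight = 16, hence No match. (size=1, count=6, weight=13, color=black) — weight = 13, hence No match. (size=9, count=6, weight=13, color=yellow) — weight = 13, hence No match.

No match, Match, No match, No match, No match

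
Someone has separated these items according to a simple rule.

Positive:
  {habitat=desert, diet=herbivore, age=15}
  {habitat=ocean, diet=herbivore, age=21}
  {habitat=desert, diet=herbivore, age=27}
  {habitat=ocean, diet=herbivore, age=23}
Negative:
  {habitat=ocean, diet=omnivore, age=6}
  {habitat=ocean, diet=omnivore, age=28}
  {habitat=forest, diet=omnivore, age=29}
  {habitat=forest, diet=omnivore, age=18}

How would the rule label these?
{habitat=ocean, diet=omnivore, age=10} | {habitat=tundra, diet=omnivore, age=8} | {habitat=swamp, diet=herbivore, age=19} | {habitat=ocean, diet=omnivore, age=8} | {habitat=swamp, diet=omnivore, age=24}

The rule appears to be: diet is herbivore.

Negative, Negative, Positive, Negative, Negative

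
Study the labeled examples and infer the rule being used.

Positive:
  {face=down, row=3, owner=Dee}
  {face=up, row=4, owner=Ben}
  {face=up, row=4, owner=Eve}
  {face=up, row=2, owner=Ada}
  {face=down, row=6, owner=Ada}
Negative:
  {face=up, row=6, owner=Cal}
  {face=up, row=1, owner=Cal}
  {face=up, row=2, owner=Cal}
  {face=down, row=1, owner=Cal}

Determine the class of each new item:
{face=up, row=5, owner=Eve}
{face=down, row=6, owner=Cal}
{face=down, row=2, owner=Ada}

Rule: owner is not Cal. This holds for each 'Positive' example and fails for each 'Negative' one.

Positive, Negative, Positive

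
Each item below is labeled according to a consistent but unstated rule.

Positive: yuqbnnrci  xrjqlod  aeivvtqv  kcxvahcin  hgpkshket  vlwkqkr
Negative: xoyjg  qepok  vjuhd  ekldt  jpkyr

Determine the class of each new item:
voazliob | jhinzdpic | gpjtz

All 'Positive' examples share one property — length ≥ 7 — and every 'Negative' example lacks it.
voazliob — length 8, hence Positive. jhinzdpic — length 9, hence Positive. gpjtz — length 5, hence Negative.

Positive, Positive, Negative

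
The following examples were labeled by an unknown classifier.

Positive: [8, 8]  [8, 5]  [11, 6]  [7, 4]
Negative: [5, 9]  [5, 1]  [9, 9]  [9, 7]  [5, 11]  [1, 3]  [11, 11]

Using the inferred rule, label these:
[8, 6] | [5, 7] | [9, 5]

Positive, Negative, Negative

One predicate separates the groups cleanly: product is even.
[8, 6]: Positive (8·6 = 48).
[5, 7]: Negative (5·7 = 35).
[9, 5]: Negative (9·5 = 45).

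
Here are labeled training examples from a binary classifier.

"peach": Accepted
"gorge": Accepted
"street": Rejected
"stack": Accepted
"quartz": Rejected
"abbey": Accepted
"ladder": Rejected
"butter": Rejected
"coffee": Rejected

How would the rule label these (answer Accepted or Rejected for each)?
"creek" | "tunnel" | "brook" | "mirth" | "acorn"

Accepted, Rejected, Accepted, Accepted, Accepted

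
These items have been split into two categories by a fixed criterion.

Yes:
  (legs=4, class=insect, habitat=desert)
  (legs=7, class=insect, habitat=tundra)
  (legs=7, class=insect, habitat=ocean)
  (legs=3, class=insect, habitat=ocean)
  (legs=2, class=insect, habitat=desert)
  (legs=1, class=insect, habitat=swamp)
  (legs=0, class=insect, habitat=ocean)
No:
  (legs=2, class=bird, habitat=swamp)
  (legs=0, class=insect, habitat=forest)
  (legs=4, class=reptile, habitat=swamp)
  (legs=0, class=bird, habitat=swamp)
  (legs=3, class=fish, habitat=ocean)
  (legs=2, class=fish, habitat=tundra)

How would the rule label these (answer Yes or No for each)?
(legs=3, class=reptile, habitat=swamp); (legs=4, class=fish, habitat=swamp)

The rule appears to be: habitat is not forest AND class is insect.
No: (legs=3, class=reptile, habitat=swamp), since habitat is swamp, class is reptile.
No: (legs=4, class=fish, habitat=swamp), since habitat is swamp, class is fish.

No, No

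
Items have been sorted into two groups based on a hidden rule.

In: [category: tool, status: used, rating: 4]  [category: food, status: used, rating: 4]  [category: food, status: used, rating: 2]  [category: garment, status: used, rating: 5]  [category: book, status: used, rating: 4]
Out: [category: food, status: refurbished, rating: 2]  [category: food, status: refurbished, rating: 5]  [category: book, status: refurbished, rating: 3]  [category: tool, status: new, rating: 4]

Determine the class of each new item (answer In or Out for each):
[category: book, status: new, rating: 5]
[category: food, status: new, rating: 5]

Out, Out

Checking candidate rules against both groups, what survives is: status is used.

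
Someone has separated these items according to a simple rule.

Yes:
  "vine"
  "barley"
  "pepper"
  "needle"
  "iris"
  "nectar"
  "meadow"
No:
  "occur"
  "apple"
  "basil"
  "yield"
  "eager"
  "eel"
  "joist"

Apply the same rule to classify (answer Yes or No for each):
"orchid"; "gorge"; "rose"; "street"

Yes, No, Yes, Yes

'Yes' ⟺ even length.
"orchid" → length 6 → Yes.
"gorge" → length 5 → No.
"rose" → length 4 → Yes.
"street" → length 6 → Yes.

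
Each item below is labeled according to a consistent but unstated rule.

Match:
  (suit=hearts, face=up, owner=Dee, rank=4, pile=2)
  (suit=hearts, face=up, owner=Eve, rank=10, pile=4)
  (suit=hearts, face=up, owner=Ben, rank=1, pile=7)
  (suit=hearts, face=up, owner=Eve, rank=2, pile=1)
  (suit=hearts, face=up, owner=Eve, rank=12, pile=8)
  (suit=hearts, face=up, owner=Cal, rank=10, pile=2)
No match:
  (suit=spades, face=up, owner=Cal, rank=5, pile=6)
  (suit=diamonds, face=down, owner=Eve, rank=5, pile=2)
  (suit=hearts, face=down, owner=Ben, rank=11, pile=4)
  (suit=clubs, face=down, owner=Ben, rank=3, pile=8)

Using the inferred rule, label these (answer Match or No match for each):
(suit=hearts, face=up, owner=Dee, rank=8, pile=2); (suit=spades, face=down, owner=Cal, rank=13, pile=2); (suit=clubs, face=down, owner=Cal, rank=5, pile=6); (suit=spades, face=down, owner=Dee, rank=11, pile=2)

Match, No match, No match, No match

The rule appears to be: suit is hearts AND face is up.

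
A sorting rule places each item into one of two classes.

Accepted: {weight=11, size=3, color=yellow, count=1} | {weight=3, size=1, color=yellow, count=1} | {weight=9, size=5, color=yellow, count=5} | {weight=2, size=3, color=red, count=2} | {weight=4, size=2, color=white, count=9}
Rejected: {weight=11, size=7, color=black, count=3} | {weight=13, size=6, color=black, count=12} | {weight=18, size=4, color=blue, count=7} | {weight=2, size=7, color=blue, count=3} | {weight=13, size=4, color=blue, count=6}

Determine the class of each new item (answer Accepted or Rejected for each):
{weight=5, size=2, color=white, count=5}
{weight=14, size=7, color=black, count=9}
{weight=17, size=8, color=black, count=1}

Accepted, Rejected, Rejected

The distinguishing property — weight ≤ 11 AND size ≤ 5 — holds for all the 'Accepted' cases and none of the 'Rejected' cases.
{weight=5, size=2, color=white, count=5} → weight = 5, size = 2 → Accepted. {weight=14, size=7, color=black, count=9} → weight = 14, size = 7 → Rejected. {weight=17, size=8, color=black, count=1} → weight = 17, size = 8 → Rejected.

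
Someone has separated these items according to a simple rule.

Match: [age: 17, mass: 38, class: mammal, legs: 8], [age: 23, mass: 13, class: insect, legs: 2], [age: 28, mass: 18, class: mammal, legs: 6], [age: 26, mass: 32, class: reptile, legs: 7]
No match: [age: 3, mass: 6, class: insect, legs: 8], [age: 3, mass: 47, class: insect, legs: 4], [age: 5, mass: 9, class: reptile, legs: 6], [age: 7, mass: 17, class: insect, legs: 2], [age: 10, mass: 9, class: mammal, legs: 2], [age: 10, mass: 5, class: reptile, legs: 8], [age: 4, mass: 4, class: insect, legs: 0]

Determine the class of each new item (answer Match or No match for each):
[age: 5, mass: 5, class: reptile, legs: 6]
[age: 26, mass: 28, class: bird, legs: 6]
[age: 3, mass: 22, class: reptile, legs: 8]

No match, Match, No match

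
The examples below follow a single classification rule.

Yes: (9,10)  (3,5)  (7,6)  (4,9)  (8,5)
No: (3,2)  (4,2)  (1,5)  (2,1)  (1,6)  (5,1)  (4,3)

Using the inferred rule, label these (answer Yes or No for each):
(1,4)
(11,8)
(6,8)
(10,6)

Every 'Yes' example satisfies: sum ≥ 8. None of the 'No' examples do.
(1,4): 1+4 = 5, doesn't qualify → No.
(11,8): 11+8 = 19, satisfies this → Yes.
(6,8): 6+8 = 14, satisfies this → Yes.
(10,6): 10+6 = 16, satisfies this → Yes.

No, Yes, Yes, Yes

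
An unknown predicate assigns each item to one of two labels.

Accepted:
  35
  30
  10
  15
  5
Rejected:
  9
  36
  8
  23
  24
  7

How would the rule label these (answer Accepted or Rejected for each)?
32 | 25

Rejected, Accepted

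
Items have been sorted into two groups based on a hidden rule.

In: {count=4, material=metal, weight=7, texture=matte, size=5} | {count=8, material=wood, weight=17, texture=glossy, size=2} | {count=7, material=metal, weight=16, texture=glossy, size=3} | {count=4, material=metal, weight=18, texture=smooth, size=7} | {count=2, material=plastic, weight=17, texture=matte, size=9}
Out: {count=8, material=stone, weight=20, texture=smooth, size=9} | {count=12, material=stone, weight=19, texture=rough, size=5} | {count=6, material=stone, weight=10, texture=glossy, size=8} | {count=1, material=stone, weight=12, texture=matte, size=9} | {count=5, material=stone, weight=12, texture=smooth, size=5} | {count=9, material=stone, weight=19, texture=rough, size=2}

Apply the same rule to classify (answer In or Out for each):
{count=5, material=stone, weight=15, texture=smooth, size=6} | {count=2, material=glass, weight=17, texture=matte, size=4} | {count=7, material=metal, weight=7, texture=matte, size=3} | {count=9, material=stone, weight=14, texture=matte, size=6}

Out, In, In, Out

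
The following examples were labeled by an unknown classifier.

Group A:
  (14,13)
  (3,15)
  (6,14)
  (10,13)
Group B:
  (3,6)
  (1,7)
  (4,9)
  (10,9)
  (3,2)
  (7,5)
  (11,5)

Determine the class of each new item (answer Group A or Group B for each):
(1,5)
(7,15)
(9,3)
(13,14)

Rule: second ≥ 10. This holds for each 'Group A' example and fails for each 'Group B' one.

Group B, Group A, Group B, Group A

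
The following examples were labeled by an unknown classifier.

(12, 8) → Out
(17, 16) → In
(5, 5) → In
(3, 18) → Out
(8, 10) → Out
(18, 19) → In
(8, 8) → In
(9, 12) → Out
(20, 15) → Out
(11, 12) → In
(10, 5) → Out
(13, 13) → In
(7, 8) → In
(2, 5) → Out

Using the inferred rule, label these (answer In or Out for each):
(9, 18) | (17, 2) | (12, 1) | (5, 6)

The simplest hypothesis consistent with all the labels is: |first − second| ≤ 1.
(9, 18): |9−18| = 9, doesn't match → Out.
(17, 2): |17−2| = 15, doesn't match → Out.
(12, 1): |12−1| = 11, doesn't match → Out.
(5, 6): |5−6| = 1, satisfies this → In.

Out, Out, Out, In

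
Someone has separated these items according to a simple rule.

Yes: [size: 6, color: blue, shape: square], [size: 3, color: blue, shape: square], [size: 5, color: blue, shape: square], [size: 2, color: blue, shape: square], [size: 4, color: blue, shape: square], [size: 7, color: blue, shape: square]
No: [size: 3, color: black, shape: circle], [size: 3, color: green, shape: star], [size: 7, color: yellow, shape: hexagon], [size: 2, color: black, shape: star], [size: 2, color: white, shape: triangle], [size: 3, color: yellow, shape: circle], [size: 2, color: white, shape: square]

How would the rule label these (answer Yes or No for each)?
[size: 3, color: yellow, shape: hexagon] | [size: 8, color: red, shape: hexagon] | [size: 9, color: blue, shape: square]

'Yes' ⟺ color is blue.

No, No, Yes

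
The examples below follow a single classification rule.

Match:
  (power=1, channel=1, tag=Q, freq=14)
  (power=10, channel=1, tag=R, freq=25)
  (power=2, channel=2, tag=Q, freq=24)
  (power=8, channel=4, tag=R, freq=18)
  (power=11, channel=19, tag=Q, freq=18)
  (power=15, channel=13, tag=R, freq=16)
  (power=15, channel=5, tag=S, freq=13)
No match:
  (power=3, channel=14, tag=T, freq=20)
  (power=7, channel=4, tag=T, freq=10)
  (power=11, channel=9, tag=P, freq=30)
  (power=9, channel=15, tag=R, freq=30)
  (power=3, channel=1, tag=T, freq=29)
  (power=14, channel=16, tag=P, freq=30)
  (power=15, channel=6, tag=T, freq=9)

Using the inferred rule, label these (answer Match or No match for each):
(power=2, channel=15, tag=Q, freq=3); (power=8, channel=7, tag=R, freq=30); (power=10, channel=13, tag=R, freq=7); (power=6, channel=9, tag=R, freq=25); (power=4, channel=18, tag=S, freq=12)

One predicate separates the groups cleanly: tag is not T AND freq ≤ 25.
Match: (power=2, channel=15, tag=Q, freq=3), since tag is Q, freq = 3.
No match: (power=8, channel=7, tag=R, freq=30), since tag is R, freq = 30.
Match: (power=10, channel=13, tag=R, freq=7), since tag is R, freq = 7.
Match: (power=6, channel=9, tag=R, freq=25), since tag is R, freq = 25.
Match: (power=4, channel=18, tag=S, freq=12), since tag is S, freq = 12.

Match, No match, Match, Match, Match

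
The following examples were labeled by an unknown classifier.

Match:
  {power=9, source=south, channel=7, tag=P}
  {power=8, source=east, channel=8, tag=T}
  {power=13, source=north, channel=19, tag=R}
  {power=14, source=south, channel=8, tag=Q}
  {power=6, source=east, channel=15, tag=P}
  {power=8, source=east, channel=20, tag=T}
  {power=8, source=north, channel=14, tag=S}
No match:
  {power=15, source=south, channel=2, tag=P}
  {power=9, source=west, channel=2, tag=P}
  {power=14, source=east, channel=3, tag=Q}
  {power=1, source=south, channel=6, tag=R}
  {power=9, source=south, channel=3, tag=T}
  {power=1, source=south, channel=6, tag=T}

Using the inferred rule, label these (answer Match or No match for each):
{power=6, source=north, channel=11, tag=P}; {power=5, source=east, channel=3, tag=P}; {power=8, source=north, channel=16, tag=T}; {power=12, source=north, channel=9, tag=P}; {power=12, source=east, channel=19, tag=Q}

Match, No match, Match, Match, Match

The pattern is that an item is 'Match' exactly when: channel ≥ 7.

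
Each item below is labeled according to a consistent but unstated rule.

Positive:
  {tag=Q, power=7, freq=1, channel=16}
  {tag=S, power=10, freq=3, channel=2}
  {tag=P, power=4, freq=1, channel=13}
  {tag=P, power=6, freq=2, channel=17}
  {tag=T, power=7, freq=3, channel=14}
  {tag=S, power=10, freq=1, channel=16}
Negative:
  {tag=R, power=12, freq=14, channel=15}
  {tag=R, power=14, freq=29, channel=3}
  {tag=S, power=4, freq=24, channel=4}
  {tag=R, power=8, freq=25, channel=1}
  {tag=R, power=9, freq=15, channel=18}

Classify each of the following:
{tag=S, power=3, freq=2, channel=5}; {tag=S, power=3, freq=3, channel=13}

The pattern is that an item is 'Positive' exactly when: freq ≤ 3.
{tag=S, power=3, freq=2, channel=5}: Positive (freq = 2). {tag=S, power=3, freq=3, channel=13}: Positive (freq = 3).

Positive, Positive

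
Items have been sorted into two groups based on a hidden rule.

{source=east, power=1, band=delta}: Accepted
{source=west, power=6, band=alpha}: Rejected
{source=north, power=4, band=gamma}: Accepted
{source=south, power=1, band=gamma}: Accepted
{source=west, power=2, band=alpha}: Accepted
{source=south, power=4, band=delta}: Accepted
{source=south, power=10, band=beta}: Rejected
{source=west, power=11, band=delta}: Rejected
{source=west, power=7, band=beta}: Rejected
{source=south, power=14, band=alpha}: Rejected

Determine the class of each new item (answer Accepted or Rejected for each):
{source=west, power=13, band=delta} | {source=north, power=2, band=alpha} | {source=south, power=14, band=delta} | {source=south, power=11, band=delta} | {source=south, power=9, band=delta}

Rejected, Accepted, Rejected, Rejected, Rejected

The distinguishing property — power ≤ 4 — holds for all the 'Accepted' cases and none of the 'Rejected' cases.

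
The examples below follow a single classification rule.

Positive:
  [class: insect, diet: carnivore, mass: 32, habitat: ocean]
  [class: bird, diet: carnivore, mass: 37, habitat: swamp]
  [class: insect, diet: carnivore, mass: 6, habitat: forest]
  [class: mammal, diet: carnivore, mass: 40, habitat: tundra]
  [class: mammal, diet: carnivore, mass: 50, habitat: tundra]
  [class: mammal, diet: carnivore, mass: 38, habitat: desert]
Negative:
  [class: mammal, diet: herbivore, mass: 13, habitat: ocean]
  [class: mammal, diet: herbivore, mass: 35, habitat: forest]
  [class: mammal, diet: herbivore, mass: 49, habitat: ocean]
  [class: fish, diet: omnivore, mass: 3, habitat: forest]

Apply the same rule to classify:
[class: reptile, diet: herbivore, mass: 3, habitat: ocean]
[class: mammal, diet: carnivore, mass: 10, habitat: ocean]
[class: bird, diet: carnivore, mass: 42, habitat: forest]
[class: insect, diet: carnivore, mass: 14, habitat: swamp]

Negative, Positive, Positive, Positive

The pattern is that an item is 'Positive' exactly when: diet is carnivore.
[class: reptile, diet: herbivore, mass: 3, habitat: ocean]: diet is herbivore — doesn't qualify, so Negative.
[class: mammal, diet: carnivore, mass: 10, habitat: ocean]: diet is carnivore — checks out, so Positive.
[class: bird, diet: carnivore, mass: 42, habitat: forest]: diet is carnivore — checks out, so Positive.
[class: insect, diet: carnivore, mass: 14, habitat: swamp]: diet is carnivore — checks out, so Positive.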